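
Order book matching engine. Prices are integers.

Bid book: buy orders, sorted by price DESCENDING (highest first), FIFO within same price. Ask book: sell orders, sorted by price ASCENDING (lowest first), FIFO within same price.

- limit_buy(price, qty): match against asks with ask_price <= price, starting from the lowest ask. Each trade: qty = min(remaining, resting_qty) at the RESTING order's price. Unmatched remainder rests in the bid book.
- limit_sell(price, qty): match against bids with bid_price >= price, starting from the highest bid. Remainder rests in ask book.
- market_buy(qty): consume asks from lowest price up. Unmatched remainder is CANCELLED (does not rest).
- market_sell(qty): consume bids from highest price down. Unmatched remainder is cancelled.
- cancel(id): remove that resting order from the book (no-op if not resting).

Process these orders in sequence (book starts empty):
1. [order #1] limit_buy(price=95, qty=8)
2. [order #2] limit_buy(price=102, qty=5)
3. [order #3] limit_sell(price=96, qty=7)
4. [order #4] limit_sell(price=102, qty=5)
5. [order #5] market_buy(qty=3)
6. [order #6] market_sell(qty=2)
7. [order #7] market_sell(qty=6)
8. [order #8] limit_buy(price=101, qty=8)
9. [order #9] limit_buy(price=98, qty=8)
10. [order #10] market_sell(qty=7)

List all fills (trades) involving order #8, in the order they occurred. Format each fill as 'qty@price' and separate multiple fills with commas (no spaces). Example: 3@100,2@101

Answer: 7@101

Derivation:
After op 1 [order #1] limit_buy(price=95, qty=8): fills=none; bids=[#1:8@95] asks=[-]
After op 2 [order #2] limit_buy(price=102, qty=5): fills=none; bids=[#2:5@102 #1:8@95] asks=[-]
After op 3 [order #3] limit_sell(price=96, qty=7): fills=#2x#3:5@102; bids=[#1:8@95] asks=[#3:2@96]
After op 4 [order #4] limit_sell(price=102, qty=5): fills=none; bids=[#1:8@95] asks=[#3:2@96 #4:5@102]
After op 5 [order #5] market_buy(qty=3): fills=#5x#3:2@96 #5x#4:1@102; bids=[#1:8@95] asks=[#4:4@102]
After op 6 [order #6] market_sell(qty=2): fills=#1x#6:2@95; bids=[#1:6@95] asks=[#4:4@102]
After op 7 [order #7] market_sell(qty=6): fills=#1x#7:6@95; bids=[-] asks=[#4:4@102]
After op 8 [order #8] limit_buy(price=101, qty=8): fills=none; bids=[#8:8@101] asks=[#4:4@102]
After op 9 [order #9] limit_buy(price=98, qty=8): fills=none; bids=[#8:8@101 #9:8@98] asks=[#4:4@102]
After op 10 [order #10] market_sell(qty=7): fills=#8x#10:7@101; bids=[#8:1@101 #9:8@98] asks=[#4:4@102]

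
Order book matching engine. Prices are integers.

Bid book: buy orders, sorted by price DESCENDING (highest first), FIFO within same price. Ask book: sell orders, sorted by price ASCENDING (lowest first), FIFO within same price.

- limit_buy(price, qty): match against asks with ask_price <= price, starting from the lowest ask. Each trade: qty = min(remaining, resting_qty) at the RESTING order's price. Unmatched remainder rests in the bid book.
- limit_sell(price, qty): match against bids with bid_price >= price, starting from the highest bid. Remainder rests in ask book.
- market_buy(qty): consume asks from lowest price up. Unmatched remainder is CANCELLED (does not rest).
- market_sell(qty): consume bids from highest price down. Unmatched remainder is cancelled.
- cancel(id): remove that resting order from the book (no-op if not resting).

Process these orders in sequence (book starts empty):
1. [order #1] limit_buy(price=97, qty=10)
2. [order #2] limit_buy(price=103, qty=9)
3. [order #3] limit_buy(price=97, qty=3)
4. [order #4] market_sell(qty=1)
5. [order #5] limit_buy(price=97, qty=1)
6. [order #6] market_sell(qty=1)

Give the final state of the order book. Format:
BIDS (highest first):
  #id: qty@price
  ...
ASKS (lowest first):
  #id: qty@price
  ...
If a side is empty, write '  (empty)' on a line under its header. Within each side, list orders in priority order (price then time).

After op 1 [order #1] limit_buy(price=97, qty=10): fills=none; bids=[#1:10@97] asks=[-]
After op 2 [order #2] limit_buy(price=103, qty=9): fills=none; bids=[#2:9@103 #1:10@97] asks=[-]
After op 3 [order #3] limit_buy(price=97, qty=3): fills=none; bids=[#2:9@103 #1:10@97 #3:3@97] asks=[-]
After op 4 [order #4] market_sell(qty=1): fills=#2x#4:1@103; bids=[#2:8@103 #1:10@97 #3:3@97] asks=[-]
After op 5 [order #5] limit_buy(price=97, qty=1): fills=none; bids=[#2:8@103 #1:10@97 #3:3@97 #5:1@97] asks=[-]
After op 6 [order #6] market_sell(qty=1): fills=#2x#6:1@103; bids=[#2:7@103 #1:10@97 #3:3@97 #5:1@97] asks=[-]

Answer: BIDS (highest first):
  #2: 7@103
  #1: 10@97
  #3: 3@97
  #5: 1@97
ASKS (lowest first):
  (empty)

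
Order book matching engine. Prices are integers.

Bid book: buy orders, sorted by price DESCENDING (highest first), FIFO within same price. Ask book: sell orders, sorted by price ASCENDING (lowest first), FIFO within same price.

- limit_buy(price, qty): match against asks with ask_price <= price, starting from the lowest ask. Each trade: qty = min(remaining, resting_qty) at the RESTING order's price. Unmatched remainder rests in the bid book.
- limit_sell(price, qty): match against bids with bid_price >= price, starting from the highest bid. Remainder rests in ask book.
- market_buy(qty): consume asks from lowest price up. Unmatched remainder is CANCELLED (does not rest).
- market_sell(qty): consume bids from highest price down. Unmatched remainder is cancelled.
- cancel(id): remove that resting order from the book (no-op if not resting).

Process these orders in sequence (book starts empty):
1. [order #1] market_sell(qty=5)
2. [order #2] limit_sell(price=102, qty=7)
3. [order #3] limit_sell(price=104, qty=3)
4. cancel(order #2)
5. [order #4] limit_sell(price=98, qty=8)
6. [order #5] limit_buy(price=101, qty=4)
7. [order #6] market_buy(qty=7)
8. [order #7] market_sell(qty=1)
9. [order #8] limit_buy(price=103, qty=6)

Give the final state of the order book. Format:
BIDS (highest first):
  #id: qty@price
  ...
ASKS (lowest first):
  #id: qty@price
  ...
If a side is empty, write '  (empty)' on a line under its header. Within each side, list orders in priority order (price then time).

After op 1 [order #1] market_sell(qty=5): fills=none; bids=[-] asks=[-]
After op 2 [order #2] limit_sell(price=102, qty=7): fills=none; bids=[-] asks=[#2:7@102]
After op 3 [order #3] limit_sell(price=104, qty=3): fills=none; bids=[-] asks=[#2:7@102 #3:3@104]
After op 4 cancel(order #2): fills=none; bids=[-] asks=[#3:3@104]
After op 5 [order #4] limit_sell(price=98, qty=8): fills=none; bids=[-] asks=[#4:8@98 #3:3@104]
After op 6 [order #5] limit_buy(price=101, qty=4): fills=#5x#4:4@98; bids=[-] asks=[#4:4@98 #3:3@104]
After op 7 [order #6] market_buy(qty=7): fills=#6x#4:4@98 #6x#3:3@104; bids=[-] asks=[-]
After op 8 [order #7] market_sell(qty=1): fills=none; bids=[-] asks=[-]
After op 9 [order #8] limit_buy(price=103, qty=6): fills=none; bids=[#8:6@103] asks=[-]

Answer: BIDS (highest first):
  #8: 6@103
ASKS (lowest first):
  (empty)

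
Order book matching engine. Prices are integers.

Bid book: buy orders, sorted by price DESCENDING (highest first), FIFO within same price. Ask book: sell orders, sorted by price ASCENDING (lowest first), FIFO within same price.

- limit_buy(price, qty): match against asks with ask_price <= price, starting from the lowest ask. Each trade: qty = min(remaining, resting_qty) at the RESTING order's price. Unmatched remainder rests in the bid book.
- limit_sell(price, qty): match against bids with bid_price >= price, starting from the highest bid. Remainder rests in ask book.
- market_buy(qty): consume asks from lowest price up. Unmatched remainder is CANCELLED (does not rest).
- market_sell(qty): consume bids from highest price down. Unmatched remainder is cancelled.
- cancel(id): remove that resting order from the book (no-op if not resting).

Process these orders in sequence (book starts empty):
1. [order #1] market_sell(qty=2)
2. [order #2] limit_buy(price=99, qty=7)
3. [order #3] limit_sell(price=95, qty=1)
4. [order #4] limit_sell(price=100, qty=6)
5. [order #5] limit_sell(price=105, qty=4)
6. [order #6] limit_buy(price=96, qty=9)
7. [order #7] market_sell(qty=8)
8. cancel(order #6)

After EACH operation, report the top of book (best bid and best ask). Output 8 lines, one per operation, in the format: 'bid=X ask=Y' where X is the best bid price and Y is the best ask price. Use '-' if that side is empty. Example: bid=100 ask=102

After op 1 [order #1] market_sell(qty=2): fills=none; bids=[-] asks=[-]
After op 2 [order #2] limit_buy(price=99, qty=7): fills=none; bids=[#2:7@99] asks=[-]
After op 3 [order #3] limit_sell(price=95, qty=1): fills=#2x#3:1@99; bids=[#2:6@99] asks=[-]
After op 4 [order #4] limit_sell(price=100, qty=6): fills=none; bids=[#2:6@99] asks=[#4:6@100]
After op 5 [order #5] limit_sell(price=105, qty=4): fills=none; bids=[#2:6@99] asks=[#4:6@100 #5:4@105]
After op 6 [order #6] limit_buy(price=96, qty=9): fills=none; bids=[#2:6@99 #6:9@96] asks=[#4:6@100 #5:4@105]
After op 7 [order #7] market_sell(qty=8): fills=#2x#7:6@99 #6x#7:2@96; bids=[#6:7@96] asks=[#4:6@100 #5:4@105]
After op 8 cancel(order #6): fills=none; bids=[-] asks=[#4:6@100 #5:4@105]

Answer: bid=- ask=-
bid=99 ask=-
bid=99 ask=-
bid=99 ask=100
bid=99 ask=100
bid=99 ask=100
bid=96 ask=100
bid=- ask=100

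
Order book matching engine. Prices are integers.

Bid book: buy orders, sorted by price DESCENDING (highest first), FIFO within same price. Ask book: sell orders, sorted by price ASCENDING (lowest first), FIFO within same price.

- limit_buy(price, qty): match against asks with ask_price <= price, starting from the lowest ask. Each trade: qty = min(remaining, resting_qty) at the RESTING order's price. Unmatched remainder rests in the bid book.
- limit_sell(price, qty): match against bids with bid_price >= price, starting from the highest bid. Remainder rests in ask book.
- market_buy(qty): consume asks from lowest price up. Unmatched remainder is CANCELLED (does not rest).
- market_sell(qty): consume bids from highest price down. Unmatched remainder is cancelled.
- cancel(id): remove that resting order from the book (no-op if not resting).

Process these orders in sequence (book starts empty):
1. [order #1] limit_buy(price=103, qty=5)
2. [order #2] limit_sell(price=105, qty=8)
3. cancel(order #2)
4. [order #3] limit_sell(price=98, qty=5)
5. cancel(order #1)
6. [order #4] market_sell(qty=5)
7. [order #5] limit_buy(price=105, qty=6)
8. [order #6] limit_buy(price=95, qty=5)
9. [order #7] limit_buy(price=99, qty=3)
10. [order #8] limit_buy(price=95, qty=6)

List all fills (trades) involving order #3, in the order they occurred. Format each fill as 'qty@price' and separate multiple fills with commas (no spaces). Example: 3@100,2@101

After op 1 [order #1] limit_buy(price=103, qty=5): fills=none; bids=[#1:5@103] asks=[-]
After op 2 [order #2] limit_sell(price=105, qty=8): fills=none; bids=[#1:5@103] asks=[#2:8@105]
After op 3 cancel(order #2): fills=none; bids=[#1:5@103] asks=[-]
After op 4 [order #3] limit_sell(price=98, qty=5): fills=#1x#3:5@103; bids=[-] asks=[-]
After op 5 cancel(order #1): fills=none; bids=[-] asks=[-]
After op 6 [order #4] market_sell(qty=5): fills=none; bids=[-] asks=[-]
After op 7 [order #5] limit_buy(price=105, qty=6): fills=none; bids=[#5:6@105] asks=[-]
After op 8 [order #6] limit_buy(price=95, qty=5): fills=none; bids=[#5:6@105 #6:5@95] asks=[-]
After op 9 [order #7] limit_buy(price=99, qty=3): fills=none; bids=[#5:6@105 #7:3@99 #6:5@95] asks=[-]
After op 10 [order #8] limit_buy(price=95, qty=6): fills=none; bids=[#5:6@105 #7:3@99 #6:5@95 #8:6@95] asks=[-]

Answer: 5@103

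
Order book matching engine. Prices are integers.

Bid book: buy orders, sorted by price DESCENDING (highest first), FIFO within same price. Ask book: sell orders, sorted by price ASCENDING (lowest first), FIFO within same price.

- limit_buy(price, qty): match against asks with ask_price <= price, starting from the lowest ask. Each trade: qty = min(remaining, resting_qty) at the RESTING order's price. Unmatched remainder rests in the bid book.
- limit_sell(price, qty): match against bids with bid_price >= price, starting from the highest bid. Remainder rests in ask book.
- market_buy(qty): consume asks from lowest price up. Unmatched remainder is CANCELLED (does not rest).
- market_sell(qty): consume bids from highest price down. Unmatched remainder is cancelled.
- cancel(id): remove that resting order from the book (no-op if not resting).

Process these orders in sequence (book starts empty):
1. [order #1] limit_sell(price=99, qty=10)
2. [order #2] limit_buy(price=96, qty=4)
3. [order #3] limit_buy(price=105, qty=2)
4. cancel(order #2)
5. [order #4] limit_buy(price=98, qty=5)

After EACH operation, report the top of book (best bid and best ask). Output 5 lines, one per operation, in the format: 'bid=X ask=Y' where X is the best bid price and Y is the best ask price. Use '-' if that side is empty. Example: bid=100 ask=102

After op 1 [order #1] limit_sell(price=99, qty=10): fills=none; bids=[-] asks=[#1:10@99]
After op 2 [order #2] limit_buy(price=96, qty=4): fills=none; bids=[#2:4@96] asks=[#1:10@99]
After op 3 [order #3] limit_buy(price=105, qty=2): fills=#3x#1:2@99; bids=[#2:4@96] asks=[#1:8@99]
After op 4 cancel(order #2): fills=none; bids=[-] asks=[#1:8@99]
After op 5 [order #4] limit_buy(price=98, qty=5): fills=none; bids=[#4:5@98] asks=[#1:8@99]

Answer: bid=- ask=99
bid=96 ask=99
bid=96 ask=99
bid=- ask=99
bid=98 ask=99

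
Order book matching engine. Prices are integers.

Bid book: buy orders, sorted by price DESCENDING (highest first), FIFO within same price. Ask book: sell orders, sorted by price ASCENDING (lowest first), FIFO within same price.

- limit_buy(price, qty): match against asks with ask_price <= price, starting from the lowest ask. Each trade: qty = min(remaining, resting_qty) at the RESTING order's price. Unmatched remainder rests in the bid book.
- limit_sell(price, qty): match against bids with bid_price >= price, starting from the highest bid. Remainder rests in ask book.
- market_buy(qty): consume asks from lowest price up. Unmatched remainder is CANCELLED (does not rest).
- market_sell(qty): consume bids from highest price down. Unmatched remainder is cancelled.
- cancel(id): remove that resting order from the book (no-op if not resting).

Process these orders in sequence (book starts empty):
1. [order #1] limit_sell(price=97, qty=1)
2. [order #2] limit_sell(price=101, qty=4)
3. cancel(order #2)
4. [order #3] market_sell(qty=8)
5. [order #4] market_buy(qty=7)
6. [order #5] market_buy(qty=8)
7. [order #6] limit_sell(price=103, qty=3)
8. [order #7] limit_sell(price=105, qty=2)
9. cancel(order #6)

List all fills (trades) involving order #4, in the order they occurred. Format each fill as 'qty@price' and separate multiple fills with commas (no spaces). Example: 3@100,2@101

After op 1 [order #1] limit_sell(price=97, qty=1): fills=none; bids=[-] asks=[#1:1@97]
After op 2 [order #2] limit_sell(price=101, qty=4): fills=none; bids=[-] asks=[#1:1@97 #2:4@101]
After op 3 cancel(order #2): fills=none; bids=[-] asks=[#1:1@97]
After op 4 [order #3] market_sell(qty=8): fills=none; bids=[-] asks=[#1:1@97]
After op 5 [order #4] market_buy(qty=7): fills=#4x#1:1@97; bids=[-] asks=[-]
After op 6 [order #5] market_buy(qty=8): fills=none; bids=[-] asks=[-]
After op 7 [order #6] limit_sell(price=103, qty=3): fills=none; bids=[-] asks=[#6:3@103]
After op 8 [order #7] limit_sell(price=105, qty=2): fills=none; bids=[-] asks=[#6:3@103 #7:2@105]
After op 9 cancel(order #6): fills=none; bids=[-] asks=[#7:2@105]

Answer: 1@97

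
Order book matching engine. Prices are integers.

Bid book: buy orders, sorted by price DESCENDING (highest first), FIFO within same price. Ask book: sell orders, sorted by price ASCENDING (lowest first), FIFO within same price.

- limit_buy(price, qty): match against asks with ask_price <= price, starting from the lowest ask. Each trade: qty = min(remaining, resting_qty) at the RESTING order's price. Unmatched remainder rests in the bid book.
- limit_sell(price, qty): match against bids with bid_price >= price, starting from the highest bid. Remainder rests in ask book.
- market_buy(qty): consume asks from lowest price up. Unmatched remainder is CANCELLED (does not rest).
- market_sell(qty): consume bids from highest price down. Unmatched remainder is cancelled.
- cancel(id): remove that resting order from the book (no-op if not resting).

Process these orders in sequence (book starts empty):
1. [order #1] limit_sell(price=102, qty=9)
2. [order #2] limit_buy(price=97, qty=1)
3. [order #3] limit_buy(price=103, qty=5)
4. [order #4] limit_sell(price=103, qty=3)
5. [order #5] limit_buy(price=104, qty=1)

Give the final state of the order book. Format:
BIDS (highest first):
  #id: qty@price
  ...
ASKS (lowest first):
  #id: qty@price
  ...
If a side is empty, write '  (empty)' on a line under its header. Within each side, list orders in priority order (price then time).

After op 1 [order #1] limit_sell(price=102, qty=9): fills=none; bids=[-] asks=[#1:9@102]
After op 2 [order #2] limit_buy(price=97, qty=1): fills=none; bids=[#2:1@97] asks=[#1:9@102]
After op 3 [order #3] limit_buy(price=103, qty=5): fills=#3x#1:5@102; bids=[#2:1@97] asks=[#1:4@102]
After op 4 [order #4] limit_sell(price=103, qty=3): fills=none; bids=[#2:1@97] asks=[#1:4@102 #4:3@103]
After op 5 [order #5] limit_buy(price=104, qty=1): fills=#5x#1:1@102; bids=[#2:1@97] asks=[#1:3@102 #4:3@103]

Answer: BIDS (highest first):
  #2: 1@97
ASKS (lowest first):
  #1: 3@102
  #4: 3@103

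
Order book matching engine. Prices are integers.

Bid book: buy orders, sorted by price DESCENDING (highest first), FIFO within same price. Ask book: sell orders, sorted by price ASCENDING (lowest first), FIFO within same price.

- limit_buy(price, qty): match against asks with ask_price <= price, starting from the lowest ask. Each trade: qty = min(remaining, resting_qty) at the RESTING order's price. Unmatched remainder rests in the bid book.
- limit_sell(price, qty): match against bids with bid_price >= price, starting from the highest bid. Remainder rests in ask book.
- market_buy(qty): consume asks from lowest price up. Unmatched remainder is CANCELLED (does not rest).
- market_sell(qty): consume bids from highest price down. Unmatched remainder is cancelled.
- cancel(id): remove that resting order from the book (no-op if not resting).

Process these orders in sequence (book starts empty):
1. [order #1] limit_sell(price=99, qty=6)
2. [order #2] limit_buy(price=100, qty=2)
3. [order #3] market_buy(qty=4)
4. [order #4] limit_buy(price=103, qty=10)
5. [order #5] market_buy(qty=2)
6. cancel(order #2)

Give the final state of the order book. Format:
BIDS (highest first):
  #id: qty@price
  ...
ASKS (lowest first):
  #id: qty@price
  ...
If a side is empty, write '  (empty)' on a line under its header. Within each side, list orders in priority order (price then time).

Answer: BIDS (highest first):
  #4: 10@103
ASKS (lowest first):
  (empty)

Derivation:
After op 1 [order #1] limit_sell(price=99, qty=6): fills=none; bids=[-] asks=[#1:6@99]
After op 2 [order #2] limit_buy(price=100, qty=2): fills=#2x#1:2@99; bids=[-] asks=[#1:4@99]
After op 3 [order #3] market_buy(qty=4): fills=#3x#1:4@99; bids=[-] asks=[-]
After op 4 [order #4] limit_buy(price=103, qty=10): fills=none; bids=[#4:10@103] asks=[-]
After op 5 [order #5] market_buy(qty=2): fills=none; bids=[#4:10@103] asks=[-]
After op 6 cancel(order #2): fills=none; bids=[#4:10@103] asks=[-]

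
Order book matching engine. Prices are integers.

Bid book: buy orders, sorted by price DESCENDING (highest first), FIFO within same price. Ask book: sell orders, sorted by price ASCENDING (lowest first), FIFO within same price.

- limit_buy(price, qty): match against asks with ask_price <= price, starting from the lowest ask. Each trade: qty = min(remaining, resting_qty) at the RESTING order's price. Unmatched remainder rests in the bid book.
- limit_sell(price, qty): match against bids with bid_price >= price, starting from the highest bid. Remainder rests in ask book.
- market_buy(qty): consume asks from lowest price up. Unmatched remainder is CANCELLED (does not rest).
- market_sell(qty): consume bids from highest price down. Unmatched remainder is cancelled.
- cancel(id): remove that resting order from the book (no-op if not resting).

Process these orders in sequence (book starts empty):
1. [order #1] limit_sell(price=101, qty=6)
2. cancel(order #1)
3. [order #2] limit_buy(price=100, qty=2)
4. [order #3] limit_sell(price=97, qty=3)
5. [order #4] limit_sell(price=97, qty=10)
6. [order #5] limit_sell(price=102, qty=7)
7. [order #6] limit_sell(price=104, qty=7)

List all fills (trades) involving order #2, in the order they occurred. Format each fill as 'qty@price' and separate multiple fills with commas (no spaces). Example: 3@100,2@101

After op 1 [order #1] limit_sell(price=101, qty=6): fills=none; bids=[-] asks=[#1:6@101]
After op 2 cancel(order #1): fills=none; bids=[-] asks=[-]
After op 3 [order #2] limit_buy(price=100, qty=2): fills=none; bids=[#2:2@100] asks=[-]
After op 4 [order #3] limit_sell(price=97, qty=3): fills=#2x#3:2@100; bids=[-] asks=[#3:1@97]
After op 5 [order #4] limit_sell(price=97, qty=10): fills=none; bids=[-] asks=[#3:1@97 #4:10@97]
After op 6 [order #5] limit_sell(price=102, qty=7): fills=none; bids=[-] asks=[#3:1@97 #4:10@97 #5:7@102]
After op 7 [order #6] limit_sell(price=104, qty=7): fills=none; bids=[-] asks=[#3:1@97 #4:10@97 #5:7@102 #6:7@104]

Answer: 2@100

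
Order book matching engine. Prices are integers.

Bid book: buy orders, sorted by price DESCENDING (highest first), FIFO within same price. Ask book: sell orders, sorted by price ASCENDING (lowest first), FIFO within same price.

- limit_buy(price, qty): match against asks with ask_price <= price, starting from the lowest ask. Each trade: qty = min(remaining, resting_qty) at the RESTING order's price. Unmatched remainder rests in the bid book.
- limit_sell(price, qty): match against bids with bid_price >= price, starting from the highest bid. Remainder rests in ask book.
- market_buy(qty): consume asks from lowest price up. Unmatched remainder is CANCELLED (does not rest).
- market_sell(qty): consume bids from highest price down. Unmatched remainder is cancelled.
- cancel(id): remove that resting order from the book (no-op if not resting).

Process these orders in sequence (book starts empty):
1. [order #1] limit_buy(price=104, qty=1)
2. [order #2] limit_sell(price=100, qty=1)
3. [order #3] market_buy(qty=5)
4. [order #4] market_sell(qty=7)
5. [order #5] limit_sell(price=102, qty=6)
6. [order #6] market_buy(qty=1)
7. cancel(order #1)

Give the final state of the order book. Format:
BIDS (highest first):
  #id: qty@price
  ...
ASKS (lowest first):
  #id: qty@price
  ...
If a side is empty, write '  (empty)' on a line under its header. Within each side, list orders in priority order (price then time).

Answer: BIDS (highest first):
  (empty)
ASKS (lowest first):
  #5: 5@102

Derivation:
After op 1 [order #1] limit_buy(price=104, qty=1): fills=none; bids=[#1:1@104] asks=[-]
After op 2 [order #2] limit_sell(price=100, qty=1): fills=#1x#2:1@104; bids=[-] asks=[-]
After op 3 [order #3] market_buy(qty=5): fills=none; bids=[-] asks=[-]
After op 4 [order #4] market_sell(qty=7): fills=none; bids=[-] asks=[-]
After op 5 [order #5] limit_sell(price=102, qty=6): fills=none; bids=[-] asks=[#5:6@102]
After op 6 [order #6] market_buy(qty=1): fills=#6x#5:1@102; bids=[-] asks=[#5:5@102]
After op 7 cancel(order #1): fills=none; bids=[-] asks=[#5:5@102]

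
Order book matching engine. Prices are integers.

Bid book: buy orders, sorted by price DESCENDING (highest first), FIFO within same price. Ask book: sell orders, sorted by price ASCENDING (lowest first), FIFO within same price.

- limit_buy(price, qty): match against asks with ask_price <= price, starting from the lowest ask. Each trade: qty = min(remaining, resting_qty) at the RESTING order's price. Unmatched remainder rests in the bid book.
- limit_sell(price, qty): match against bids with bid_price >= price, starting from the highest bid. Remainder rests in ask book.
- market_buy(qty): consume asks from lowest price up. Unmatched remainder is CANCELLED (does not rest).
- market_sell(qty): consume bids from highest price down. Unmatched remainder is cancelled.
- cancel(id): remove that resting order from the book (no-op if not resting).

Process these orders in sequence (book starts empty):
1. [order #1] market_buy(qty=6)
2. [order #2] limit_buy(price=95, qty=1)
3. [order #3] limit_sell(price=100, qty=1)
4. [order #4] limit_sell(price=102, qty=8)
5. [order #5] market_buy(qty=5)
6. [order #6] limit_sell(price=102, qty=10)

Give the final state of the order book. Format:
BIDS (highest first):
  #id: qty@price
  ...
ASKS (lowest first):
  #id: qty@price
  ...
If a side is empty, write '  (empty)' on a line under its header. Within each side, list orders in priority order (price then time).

Answer: BIDS (highest first):
  #2: 1@95
ASKS (lowest first):
  #4: 4@102
  #6: 10@102

Derivation:
After op 1 [order #1] market_buy(qty=6): fills=none; bids=[-] asks=[-]
After op 2 [order #2] limit_buy(price=95, qty=1): fills=none; bids=[#2:1@95] asks=[-]
After op 3 [order #3] limit_sell(price=100, qty=1): fills=none; bids=[#2:1@95] asks=[#3:1@100]
After op 4 [order #4] limit_sell(price=102, qty=8): fills=none; bids=[#2:1@95] asks=[#3:1@100 #4:8@102]
After op 5 [order #5] market_buy(qty=5): fills=#5x#3:1@100 #5x#4:4@102; bids=[#2:1@95] asks=[#4:4@102]
After op 6 [order #6] limit_sell(price=102, qty=10): fills=none; bids=[#2:1@95] asks=[#4:4@102 #6:10@102]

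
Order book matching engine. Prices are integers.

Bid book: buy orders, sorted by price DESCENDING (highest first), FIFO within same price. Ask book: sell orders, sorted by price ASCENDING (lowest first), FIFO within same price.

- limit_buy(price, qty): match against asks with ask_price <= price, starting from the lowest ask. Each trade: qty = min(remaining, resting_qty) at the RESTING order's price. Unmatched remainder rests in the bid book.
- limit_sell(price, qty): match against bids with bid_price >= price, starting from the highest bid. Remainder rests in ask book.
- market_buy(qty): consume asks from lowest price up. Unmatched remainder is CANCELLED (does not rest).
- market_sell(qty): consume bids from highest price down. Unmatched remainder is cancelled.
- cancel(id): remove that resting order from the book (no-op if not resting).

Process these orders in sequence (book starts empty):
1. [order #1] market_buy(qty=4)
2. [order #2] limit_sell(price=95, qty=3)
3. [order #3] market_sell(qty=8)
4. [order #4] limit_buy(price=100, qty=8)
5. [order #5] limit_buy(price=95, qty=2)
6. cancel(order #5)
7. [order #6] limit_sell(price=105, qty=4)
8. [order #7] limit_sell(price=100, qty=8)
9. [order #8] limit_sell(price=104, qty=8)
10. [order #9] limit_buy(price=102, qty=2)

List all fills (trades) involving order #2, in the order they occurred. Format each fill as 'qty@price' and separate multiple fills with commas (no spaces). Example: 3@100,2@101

Answer: 3@95

Derivation:
After op 1 [order #1] market_buy(qty=4): fills=none; bids=[-] asks=[-]
After op 2 [order #2] limit_sell(price=95, qty=3): fills=none; bids=[-] asks=[#2:3@95]
After op 3 [order #3] market_sell(qty=8): fills=none; bids=[-] asks=[#2:3@95]
After op 4 [order #4] limit_buy(price=100, qty=8): fills=#4x#2:3@95; bids=[#4:5@100] asks=[-]
After op 5 [order #5] limit_buy(price=95, qty=2): fills=none; bids=[#4:5@100 #5:2@95] asks=[-]
After op 6 cancel(order #5): fills=none; bids=[#4:5@100] asks=[-]
After op 7 [order #6] limit_sell(price=105, qty=4): fills=none; bids=[#4:5@100] asks=[#6:4@105]
After op 8 [order #7] limit_sell(price=100, qty=8): fills=#4x#7:5@100; bids=[-] asks=[#7:3@100 #6:4@105]
After op 9 [order #8] limit_sell(price=104, qty=8): fills=none; bids=[-] asks=[#7:3@100 #8:8@104 #6:4@105]
After op 10 [order #9] limit_buy(price=102, qty=2): fills=#9x#7:2@100; bids=[-] asks=[#7:1@100 #8:8@104 #6:4@105]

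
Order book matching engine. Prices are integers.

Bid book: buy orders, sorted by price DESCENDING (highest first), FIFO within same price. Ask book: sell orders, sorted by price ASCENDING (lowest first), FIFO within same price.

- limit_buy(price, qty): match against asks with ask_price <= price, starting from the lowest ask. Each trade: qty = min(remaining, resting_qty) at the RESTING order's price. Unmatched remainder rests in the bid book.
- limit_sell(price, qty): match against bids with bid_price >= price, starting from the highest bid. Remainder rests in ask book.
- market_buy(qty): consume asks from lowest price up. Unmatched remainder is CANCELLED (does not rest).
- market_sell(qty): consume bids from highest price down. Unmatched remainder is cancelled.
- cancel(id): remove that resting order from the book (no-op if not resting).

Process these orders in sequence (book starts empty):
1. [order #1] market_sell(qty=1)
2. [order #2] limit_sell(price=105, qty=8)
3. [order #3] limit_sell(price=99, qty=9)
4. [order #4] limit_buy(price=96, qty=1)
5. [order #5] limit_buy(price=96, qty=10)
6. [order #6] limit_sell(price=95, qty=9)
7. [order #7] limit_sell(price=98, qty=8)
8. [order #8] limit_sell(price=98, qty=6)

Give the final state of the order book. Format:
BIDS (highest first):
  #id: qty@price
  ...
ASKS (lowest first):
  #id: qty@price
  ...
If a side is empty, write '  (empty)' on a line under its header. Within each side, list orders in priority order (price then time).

Answer: BIDS (highest first):
  #5: 2@96
ASKS (lowest first):
  #7: 8@98
  #8: 6@98
  #3: 9@99
  #2: 8@105

Derivation:
After op 1 [order #1] market_sell(qty=1): fills=none; bids=[-] asks=[-]
After op 2 [order #2] limit_sell(price=105, qty=8): fills=none; bids=[-] asks=[#2:8@105]
After op 3 [order #3] limit_sell(price=99, qty=9): fills=none; bids=[-] asks=[#3:9@99 #2:8@105]
After op 4 [order #4] limit_buy(price=96, qty=1): fills=none; bids=[#4:1@96] asks=[#3:9@99 #2:8@105]
After op 5 [order #5] limit_buy(price=96, qty=10): fills=none; bids=[#4:1@96 #5:10@96] asks=[#3:9@99 #2:8@105]
After op 6 [order #6] limit_sell(price=95, qty=9): fills=#4x#6:1@96 #5x#6:8@96; bids=[#5:2@96] asks=[#3:9@99 #2:8@105]
After op 7 [order #7] limit_sell(price=98, qty=8): fills=none; bids=[#5:2@96] asks=[#7:8@98 #3:9@99 #2:8@105]
After op 8 [order #8] limit_sell(price=98, qty=6): fills=none; bids=[#5:2@96] asks=[#7:8@98 #8:6@98 #3:9@99 #2:8@105]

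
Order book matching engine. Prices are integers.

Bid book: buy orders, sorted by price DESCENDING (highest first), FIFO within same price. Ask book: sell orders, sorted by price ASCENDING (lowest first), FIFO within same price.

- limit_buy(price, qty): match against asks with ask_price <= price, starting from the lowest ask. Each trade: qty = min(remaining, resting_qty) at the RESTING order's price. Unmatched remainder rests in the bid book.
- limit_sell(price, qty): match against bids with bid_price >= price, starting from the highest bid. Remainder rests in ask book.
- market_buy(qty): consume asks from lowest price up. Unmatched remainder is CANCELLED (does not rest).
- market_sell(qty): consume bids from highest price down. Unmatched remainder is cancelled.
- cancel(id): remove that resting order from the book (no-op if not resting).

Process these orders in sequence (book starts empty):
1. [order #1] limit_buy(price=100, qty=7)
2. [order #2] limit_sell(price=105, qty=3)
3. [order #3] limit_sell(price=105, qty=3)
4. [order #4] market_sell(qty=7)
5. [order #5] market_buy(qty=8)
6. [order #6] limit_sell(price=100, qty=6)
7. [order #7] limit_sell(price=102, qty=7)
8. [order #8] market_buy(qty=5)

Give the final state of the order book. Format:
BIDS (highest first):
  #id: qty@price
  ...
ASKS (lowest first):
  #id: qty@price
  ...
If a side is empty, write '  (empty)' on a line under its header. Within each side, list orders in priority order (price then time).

Answer: BIDS (highest first):
  (empty)
ASKS (lowest first):
  #6: 1@100
  #7: 7@102

Derivation:
After op 1 [order #1] limit_buy(price=100, qty=7): fills=none; bids=[#1:7@100] asks=[-]
After op 2 [order #2] limit_sell(price=105, qty=3): fills=none; bids=[#1:7@100] asks=[#2:3@105]
After op 3 [order #3] limit_sell(price=105, qty=3): fills=none; bids=[#1:7@100] asks=[#2:3@105 #3:3@105]
After op 4 [order #4] market_sell(qty=7): fills=#1x#4:7@100; bids=[-] asks=[#2:3@105 #3:3@105]
After op 5 [order #5] market_buy(qty=8): fills=#5x#2:3@105 #5x#3:3@105; bids=[-] asks=[-]
After op 6 [order #6] limit_sell(price=100, qty=6): fills=none; bids=[-] asks=[#6:6@100]
After op 7 [order #7] limit_sell(price=102, qty=7): fills=none; bids=[-] asks=[#6:6@100 #7:7@102]
After op 8 [order #8] market_buy(qty=5): fills=#8x#6:5@100; bids=[-] asks=[#6:1@100 #7:7@102]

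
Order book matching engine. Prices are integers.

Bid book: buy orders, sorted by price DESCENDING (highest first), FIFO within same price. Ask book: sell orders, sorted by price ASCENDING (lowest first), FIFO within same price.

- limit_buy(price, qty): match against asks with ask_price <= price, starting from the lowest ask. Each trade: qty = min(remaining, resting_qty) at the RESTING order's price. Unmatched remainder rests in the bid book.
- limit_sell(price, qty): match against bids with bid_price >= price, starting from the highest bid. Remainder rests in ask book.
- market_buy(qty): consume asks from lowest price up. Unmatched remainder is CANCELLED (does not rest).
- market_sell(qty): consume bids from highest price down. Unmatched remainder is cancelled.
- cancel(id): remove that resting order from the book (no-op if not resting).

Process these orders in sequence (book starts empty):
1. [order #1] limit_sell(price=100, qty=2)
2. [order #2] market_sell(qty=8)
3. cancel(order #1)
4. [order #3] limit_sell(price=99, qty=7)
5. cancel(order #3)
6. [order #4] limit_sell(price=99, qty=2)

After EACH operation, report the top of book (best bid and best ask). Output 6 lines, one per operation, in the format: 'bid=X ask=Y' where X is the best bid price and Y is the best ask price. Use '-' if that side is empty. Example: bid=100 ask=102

Answer: bid=- ask=100
bid=- ask=100
bid=- ask=-
bid=- ask=99
bid=- ask=-
bid=- ask=99

Derivation:
After op 1 [order #1] limit_sell(price=100, qty=2): fills=none; bids=[-] asks=[#1:2@100]
After op 2 [order #2] market_sell(qty=8): fills=none; bids=[-] asks=[#1:2@100]
After op 3 cancel(order #1): fills=none; bids=[-] asks=[-]
After op 4 [order #3] limit_sell(price=99, qty=7): fills=none; bids=[-] asks=[#3:7@99]
After op 5 cancel(order #3): fills=none; bids=[-] asks=[-]
After op 6 [order #4] limit_sell(price=99, qty=2): fills=none; bids=[-] asks=[#4:2@99]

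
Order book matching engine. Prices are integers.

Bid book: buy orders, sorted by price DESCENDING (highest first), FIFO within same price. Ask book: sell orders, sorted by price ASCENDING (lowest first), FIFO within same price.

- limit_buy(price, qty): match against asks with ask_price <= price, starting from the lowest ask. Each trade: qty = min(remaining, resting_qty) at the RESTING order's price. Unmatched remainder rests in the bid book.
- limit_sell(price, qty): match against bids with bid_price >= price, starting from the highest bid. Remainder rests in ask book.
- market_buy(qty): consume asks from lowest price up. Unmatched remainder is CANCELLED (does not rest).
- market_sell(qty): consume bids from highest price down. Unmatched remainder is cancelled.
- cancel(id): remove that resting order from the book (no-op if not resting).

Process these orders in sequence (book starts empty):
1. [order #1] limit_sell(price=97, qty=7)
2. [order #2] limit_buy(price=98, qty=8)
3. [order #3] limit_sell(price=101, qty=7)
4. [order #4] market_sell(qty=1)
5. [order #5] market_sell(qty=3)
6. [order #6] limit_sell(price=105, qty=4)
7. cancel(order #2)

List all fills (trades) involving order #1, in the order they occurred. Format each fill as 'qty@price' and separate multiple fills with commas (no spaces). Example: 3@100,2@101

Answer: 7@97

Derivation:
After op 1 [order #1] limit_sell(price=97, qty=7): fills=none; bids=[-] asks=[#1:7@97]
After op 2 [order #2] limit_buy(price=98, qty=8): fills=#2x#1:7@97; bids=[#2:1@98] asks=[-]
After op 3 [order #3] limit_sell(price=101, qty=7): fills=none; bids=[#2:1@98] asks=[#3:7@101]
After op 4 [order #4] market_sell(qty=1): fills=#2x#4:1@98; bids=[-] asks=[#3:7@101]
After op 5 [order #5] market_sell(qty=3): fills=none; bids=[-] asks=[#3:7@101]
After op 6 [order #6] limit_sell(price=105, qty=4): fills=none; bids=[-] asks=[#3:7@101 #6:4@105]
After op 7 cancel(order #2): fills=none; bids=[-] asks=[#3:7@101 #6:4@105]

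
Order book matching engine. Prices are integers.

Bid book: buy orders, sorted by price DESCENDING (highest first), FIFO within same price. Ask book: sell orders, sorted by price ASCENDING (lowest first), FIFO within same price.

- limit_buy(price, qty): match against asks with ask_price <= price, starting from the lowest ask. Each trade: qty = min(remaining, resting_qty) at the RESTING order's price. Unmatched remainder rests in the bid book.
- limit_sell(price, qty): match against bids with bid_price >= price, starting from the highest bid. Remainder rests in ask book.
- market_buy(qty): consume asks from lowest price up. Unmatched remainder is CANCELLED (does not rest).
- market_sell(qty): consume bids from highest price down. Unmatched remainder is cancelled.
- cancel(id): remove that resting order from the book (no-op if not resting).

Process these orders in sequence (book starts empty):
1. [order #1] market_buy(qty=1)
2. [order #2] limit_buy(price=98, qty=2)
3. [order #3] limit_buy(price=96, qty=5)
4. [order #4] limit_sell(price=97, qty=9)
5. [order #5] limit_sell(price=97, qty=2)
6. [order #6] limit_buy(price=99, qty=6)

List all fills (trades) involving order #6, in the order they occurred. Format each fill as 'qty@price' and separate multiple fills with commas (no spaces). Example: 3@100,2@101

Answer: 6@97

Derivation:
After op 1 [order #1] market_buy(qty=1): fills=none; bids=[-] asks=[-]
After op 2 [order #2] limit_buy(price=98, qty=2): fills=none; bids=[#2:2@98] asks=[-]
After op 3 [order #3] limit_buy(price=96, qty=5): fills=none; bids=[#2:2@98 #3:5@96] asks=[-]
After op 4 [order #4] limit_sell(price=97, qty=9): fills=#2x#4:2@98; bids=[#3:5@96] asks=[#4:7@97]
After op 5 [order #5] limit_sell(price=97, qty=2): fills=none; bids=[#3:5@96] asks=[#4:7@97 #5:2@97]
After op 6 [order #6] limit_buy(price=99, qty=6): fills=#6x#4:6@97; bids=[#3:5@96] asks=[#4:1@97 #5:2@97]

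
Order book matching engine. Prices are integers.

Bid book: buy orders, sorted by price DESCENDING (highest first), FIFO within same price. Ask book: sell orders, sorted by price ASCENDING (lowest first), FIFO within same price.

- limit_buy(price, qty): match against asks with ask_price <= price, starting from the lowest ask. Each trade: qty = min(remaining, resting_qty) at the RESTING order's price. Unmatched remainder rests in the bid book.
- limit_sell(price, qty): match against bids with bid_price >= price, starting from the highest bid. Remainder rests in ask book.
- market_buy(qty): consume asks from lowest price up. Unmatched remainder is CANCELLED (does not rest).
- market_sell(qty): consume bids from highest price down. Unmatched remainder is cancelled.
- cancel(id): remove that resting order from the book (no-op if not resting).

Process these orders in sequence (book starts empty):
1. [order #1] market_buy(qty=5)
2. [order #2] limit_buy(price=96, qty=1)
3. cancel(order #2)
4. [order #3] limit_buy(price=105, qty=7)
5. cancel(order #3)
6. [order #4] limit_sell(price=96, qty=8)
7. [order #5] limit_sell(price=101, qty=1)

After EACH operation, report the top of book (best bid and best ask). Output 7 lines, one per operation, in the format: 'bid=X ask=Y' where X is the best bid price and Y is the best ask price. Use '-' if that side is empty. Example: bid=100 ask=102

After op 1 [order #1] market_buy(qty=5): fills=none; bids=[-] asks=[-]
After op 2 [order #2] limit_buy(price=96, qty=1): fills=none; bids=[#2:1@96] asks=[-]
After op 3 cancel(order #2): fills=none; bids=[-] asks=[-]
After op 4 [order #3] limit_buy(price=105, qty=7): fills=none; bids=[#3:7@105] asks=[-]
After op 5 cancel(order #3): fills=none; bids=[-] asks=[-]
After op 6 [order #4] limit_sell(price=96, qty=8): fills=none; bids=[-] asks=[#4:8@96]
After op 7 [order #5] limit_sell(price=101, qty=1): fills=none; bids=[-] asks=[#4:8@96 #5:1@101]

Answer: bid=- ask=-
bid=96 ask=-
bid=- ask=-
bid=105 ask=-
bid=- ask=-
bid=- ask=96
bid=- ask=96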